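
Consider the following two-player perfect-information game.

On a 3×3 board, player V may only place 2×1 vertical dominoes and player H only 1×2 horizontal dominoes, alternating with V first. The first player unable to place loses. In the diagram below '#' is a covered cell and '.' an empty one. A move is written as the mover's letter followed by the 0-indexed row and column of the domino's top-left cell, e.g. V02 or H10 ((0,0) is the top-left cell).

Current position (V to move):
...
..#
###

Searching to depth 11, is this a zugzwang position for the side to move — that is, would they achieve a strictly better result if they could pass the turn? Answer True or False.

[.../..#/###] V move#1: V00:-1/#../#.#/###, V01:+1/.#./.##/###*
[.#./.##/###] end (terminal -1, H#2); searched .../..#/### to 11
if V skipped the turn, H would face:
~ [.../..#/###] H move#1: H00:+1/##./..#/###*, H01:-1/.##/..#/###, H10:+1/.../###/###
~ [##./..#/###] end (terminal -1, V#2); searched .../..#/### to 11
compare (V): move=+1 vs pass=-1

zugzwang(.../..#/###, V) = False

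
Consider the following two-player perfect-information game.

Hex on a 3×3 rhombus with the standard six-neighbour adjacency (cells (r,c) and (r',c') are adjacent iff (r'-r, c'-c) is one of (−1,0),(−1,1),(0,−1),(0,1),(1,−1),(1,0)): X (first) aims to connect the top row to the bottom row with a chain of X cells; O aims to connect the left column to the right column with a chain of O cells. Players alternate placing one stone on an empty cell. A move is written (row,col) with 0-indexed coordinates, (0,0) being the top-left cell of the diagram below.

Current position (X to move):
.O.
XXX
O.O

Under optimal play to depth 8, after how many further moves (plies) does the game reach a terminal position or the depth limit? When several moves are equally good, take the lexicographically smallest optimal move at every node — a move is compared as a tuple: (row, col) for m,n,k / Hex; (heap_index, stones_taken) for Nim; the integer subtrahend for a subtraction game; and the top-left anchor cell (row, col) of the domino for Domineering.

[.O./XXX/O.O] X move#1: (0,0):-1/XO./XXX/O.O, (0,2):-1/.OX/XXX/O.O, (2,1):+1/.O./XXX/OXO*
[.O./XXX/OXO] O move#2: (0,0):-1/OO./XXX/OXO*, (0,2):-1/.OO/XXX/OXO
[OO./XXX/OXO] X move#3: (0,2):+1/OOX/XXX/OXO*
[OOX/XXX/OXO] end (terminal -1, O#4); searched .O./XXX/O.O to 8

PV length from [.O./XXX/O.O]: 3 plies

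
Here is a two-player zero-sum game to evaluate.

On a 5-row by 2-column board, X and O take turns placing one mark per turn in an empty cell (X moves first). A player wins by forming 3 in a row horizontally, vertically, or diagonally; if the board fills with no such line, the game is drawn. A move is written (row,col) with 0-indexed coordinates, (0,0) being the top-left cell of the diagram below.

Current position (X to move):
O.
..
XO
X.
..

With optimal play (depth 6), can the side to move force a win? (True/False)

X winning at [O./../XO/X./..]: True

ply 1, X at O./../XO/X./.. | (0,1)=+1→OX/../XO/X./..*; (1,0)=+1→O./X./XO/X./..; (1,1)=+1→O./.X/XO/X./..; (3,1)=+1→O./../XO/XX/..; (4,0)=+1→O./../XO/X./X.; (4,1)=+1→O./../XO/X./.X
ply 2, O at OX/../XO/X./.. | (1,0)=-1→OX/O./XO/X./..*; (1,1)=-1→OX/.O/XO/X./..; (3,1)=-1→OX/../XO/XO/..; (4,0)=-1→OX/../XO/X./O.; (4,1)=-1→OX/../XO/X./.O
ply 3, X at OX/O./XO/X./.. | (1,1)=+0→OX/OX/XO/X./..; (3,1)=+0→OX/O./XO/XX/..; (4,0)=+1→OX/O./XO/X./X.*; (4,1)=+0→OX/O./XO/X./.X
ply 4: OX/O./XO/X./X. is terminal -1 (O); from O./../XO/X./.. depth 6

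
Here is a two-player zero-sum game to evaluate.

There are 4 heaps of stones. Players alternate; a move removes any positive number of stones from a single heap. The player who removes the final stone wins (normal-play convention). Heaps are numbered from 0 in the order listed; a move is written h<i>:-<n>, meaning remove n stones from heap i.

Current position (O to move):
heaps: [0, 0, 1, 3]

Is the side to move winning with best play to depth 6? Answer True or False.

ply 1, O at (0,0,1,3) | h2:-1=-1→(0,0,0,3); h3:-1=-1→(0,0,1,2); h3:-2=+1→(0,0,1,1)*; h3:-3=-1→(0,0,1,0)
ply 2, X at (0,0,1,1) | h2:-1=-1→(0,0,0,1)*; h3:-1=-1→(0,0,1,0)
ply 3, O at (0,0,0,1) | h3:-1=+1→(0,0,0,0)*
ply 4: (0,0,0,0) is terminal -1 (X); from (0,0,1,3) depth 6

O winning at [(0,0,1,3)]: True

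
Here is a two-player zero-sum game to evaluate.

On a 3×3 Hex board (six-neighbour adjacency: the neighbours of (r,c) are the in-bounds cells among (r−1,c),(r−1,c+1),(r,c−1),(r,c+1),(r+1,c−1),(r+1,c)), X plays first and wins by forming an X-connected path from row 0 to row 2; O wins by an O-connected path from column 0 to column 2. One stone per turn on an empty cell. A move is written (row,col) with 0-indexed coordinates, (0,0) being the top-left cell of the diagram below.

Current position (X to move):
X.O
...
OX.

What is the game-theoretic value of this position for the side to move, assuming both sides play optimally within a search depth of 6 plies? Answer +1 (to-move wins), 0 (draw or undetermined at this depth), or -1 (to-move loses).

value(X.O/.../OX., X) = +1

ply 1, X at X.O/.../OX. | (0,1)=-1→XXO/.../OX.; (1,0)=-1→X.O/X../OX.; (1,1)=+1→X.O/.X./OX.*; (1,2)=-1→X.O/..X/OX.; (2,2)=-1→X.O/.../OXX
ply 2, O at X.O/.X./OX. | (0,1)=-1→XOO/.X./OX.*; (1,0)=-1→X.O/OX./OX.; (1,2)=-1→X.O/.XO/OX.; (2,2)=-1→X.O/.X./OXO
ply 3, X at XOO/.X./OX. | (1,0)=+1→XOO/XX./OX.*; (1,2)=-1→XOO/.XX/OX.; (2,2)=-1→XOO/.X./OXX
ply 4: XOO/XX./OX. is terminal -1 (O); from X.O/.../OX. depth 6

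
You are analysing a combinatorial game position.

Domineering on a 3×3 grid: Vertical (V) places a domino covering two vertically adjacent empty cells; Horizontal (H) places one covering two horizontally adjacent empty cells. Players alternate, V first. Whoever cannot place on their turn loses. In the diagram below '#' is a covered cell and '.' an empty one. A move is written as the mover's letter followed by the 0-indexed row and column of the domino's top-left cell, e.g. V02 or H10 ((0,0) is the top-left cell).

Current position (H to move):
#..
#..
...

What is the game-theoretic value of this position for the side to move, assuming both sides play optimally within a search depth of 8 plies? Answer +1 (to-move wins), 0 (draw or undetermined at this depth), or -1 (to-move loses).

ply 1, H at #../#../... | H01=-1→###/#../...; H11=+1→#../###/...*; H20=-1→#../#../##.; H21=-1→#../#../.##
ply 2: #../###/... is terminal -1 (V); from #../#../... depth 8

value(#../#../..., H) = +1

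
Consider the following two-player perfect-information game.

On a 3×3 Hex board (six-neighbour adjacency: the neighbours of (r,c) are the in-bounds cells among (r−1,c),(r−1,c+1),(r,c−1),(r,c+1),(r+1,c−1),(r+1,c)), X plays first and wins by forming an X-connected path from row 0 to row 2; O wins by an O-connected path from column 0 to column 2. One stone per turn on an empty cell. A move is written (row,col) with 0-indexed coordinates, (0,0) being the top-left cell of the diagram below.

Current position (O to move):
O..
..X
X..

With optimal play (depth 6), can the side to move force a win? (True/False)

O winning at [O../..X/X..]: False

[O../..X/X..] O move#1: (0,1):-1/OO./..X/X..*, (0,2):-1/O.O/..X/X.., (1,0):-1/O../O.X/X.., (1,1):-1/O../.OX/X.., (2,1):-1/O../..X/XO., (2,2):-1/O../..X/X.O
[OO./..X/X..] X move#2: (0,2):+1/OOX/..X/X..*, (1,0):-1/OO./X.X/X.., (1,1):-1/OO./.XX/X.., (2,1):-1/OO./..X/XX., (2,2):-1/OO./..X/X.X
[OOX/..X/X..] O move#3: (1,0):-1/OOX/O.X/X..*, (1,1):-1/OOX/.OX/X.., (2,1):-1/OOX/..X/XO., (2,2):-1/OOX/..X/X.O
[OOX/O.X/X..] X move#4: (1,1):+1/OOX/OXX/X..*, (2,1):+1/OOX/O.X/XX., (2,2):+1/OOX/O.X/X.X
[OOX/OXX/X..] end (terminal -1, O#5); searched O../..X/X.. to 6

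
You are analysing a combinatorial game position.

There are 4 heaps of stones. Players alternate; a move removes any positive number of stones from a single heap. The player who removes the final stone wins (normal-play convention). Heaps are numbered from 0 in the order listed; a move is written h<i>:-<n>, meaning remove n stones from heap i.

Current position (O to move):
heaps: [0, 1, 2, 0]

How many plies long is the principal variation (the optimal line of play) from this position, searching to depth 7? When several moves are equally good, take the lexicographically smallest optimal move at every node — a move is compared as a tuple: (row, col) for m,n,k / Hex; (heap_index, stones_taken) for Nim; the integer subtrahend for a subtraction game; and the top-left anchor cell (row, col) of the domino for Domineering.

PV length from [(0,1,2,0)]: 3 plies

ply 1, O at (0,1,2,0) | h1:-1=-1→(0,0,2,0); h2:-1=+1→(0,1,1,0)*; h2:-2=-1→(0,1,0,0)
ply 2, X at (0,1,1,0) | h1:-1=-1→(0,0,1,0)*; h2:-1=-1→(0,1,0,0)
ply 3, O at (0,0,1,0) | h2:-1=+1→(0,0,0,0)*
ply 4: (0,0,0,0) is terminal -1 (X); from (0,1,2,0) depth 7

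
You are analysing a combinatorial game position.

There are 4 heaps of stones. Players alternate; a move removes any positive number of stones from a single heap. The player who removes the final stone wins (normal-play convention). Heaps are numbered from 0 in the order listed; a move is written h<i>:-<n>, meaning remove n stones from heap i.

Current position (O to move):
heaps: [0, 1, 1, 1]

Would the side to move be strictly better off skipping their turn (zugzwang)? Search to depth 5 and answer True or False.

ply 1, O at (0,1,1,1) | h1:-1=+1→(0,0,1,1)*; h2:-1=+1→(0,1,0,1); h3:-1=+1→(0,1,1,0)
ply 2, X at (0,0,1,1) | h2:-1=-1→(0,0,0,1)*; h3:-1=-1→(0,0,1,0)
ply 3, O at (0,0,0,1) | h3:-1=+1→(0,0,0,0)*
ply 4: (0,0,0,0) is terminal -1 (X); from (0,1,1,1) depth 5
if O skipped the turn, X would face:
~ ply 1, X at (0,1,1,1) | h1:-1=+1→(0,0,1,1)*; h2:-1=+1→(0,1,0,1); h3:-1=+1→(0,1,1,0)
~ ply 2, O at (0,0,1,1) | h2:-1=-1→(0,0,0,1)*; h3:-1=-1→(0,0,1,0)
~ ply 3, X at (0,0,0,1) | h3:-1=+1→(0,0,0,0)*
~ ply 4: (0,0,0,0) is terminal -1 (O); from (0,1,1,1) depth 5
compare (O): move=+1 vs pass=-1

zugzwang((0,1,1,1), O) = False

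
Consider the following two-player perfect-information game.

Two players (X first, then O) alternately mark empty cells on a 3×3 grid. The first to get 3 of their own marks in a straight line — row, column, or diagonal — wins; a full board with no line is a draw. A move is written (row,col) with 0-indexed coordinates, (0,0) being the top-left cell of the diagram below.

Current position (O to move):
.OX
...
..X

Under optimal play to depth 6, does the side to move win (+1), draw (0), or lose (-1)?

ply 1, O at .OX/.../..X | (0,0)=-1→OOX/.../..X*; (1,0)=-1→.OX/O../..X; (1,1)=-1→.OX/.O./..X; (1,2)=-1→.OX/..O/..X; (2,0)=-1→.OX/.../O.X; (2,1)=-1→.OX/.../.OX
ply 2, X at OOX/.../..X | (1,0)=+1→OOX/X../..X*; (1,1)=+1→OOX/.X./..X; (1,2)=+1→OOX/..X/..X; (2,0)=+1→OOX/.../X.X; (2,1)=+1→OOX/.../.XX
ply 3, O at OOX/X../..X | (1,1)=-1→OOX/XO./..X*; (1,2)=-1→OOX/X.O/..X; (2,0)=-1→OOX/X../O.X; (2,1)=-1→OOX/X../.OX
ply 4, X at OOX/XO./..X | (1,2)=+1→OOX/XOX/..X*; (2,0)=-1→OOX/XO./X.X; (2,1)=+1→OOX/XO./.XX
ply 5: OOX/XOX/..X is terminal -1 (O); from .OX/.../..X depth 6

value(.OX/.../..X, O) = -1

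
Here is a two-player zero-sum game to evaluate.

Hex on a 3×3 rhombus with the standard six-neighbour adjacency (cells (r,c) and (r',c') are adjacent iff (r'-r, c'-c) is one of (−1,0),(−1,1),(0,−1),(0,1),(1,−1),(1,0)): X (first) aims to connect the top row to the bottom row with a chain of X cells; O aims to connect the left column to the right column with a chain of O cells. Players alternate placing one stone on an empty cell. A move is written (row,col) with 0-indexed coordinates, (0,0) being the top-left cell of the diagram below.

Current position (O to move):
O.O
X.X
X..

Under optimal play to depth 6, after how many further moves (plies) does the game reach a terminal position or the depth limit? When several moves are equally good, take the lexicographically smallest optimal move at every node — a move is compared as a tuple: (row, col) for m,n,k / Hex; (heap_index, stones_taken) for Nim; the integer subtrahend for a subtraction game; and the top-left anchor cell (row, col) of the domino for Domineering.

PV length from [O.O/X.X/X..]: 1 ply

ply 1, O at O.O/X.X/X.. | (0,1)=+1→OOO/X.X/X..*; (1,1)=-1→O.O/XOX/X..; (2,1)=-1→O.O/X.X/XO.; (2,2)=-1→O.O/X.X/X.O
ply 2: OOO/X.X/X.. is terminal -1 (X); from O.O/X.X/X.. depth 6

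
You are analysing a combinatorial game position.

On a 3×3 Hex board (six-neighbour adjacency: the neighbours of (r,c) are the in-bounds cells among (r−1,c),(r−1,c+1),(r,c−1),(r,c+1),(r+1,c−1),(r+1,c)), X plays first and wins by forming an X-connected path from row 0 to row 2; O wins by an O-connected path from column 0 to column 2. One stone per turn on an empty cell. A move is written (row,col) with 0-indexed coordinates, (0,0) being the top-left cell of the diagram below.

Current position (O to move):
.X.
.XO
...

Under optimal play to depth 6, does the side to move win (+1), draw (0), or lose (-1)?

value(.X./.XO/..., O) = -1

p1 O@[.X./.XO/...]: (0,0)[OX./.XO/...]-1* (0,2)[.XO/.XO/...]-1 (1,0)[.X./OXO/...]-1 (2,0)[.X./.XO/O..]-1 (2,1)[.X./.XO/.O.]-1 (2,2)[.X./.XO/..O]-1
p2 X@[OX./.XO/...]: (0,2)[OXX/.XO/...]+1* (1,0)[OX./XXO/...]+1 (2,0)[OX./.XO/X..]+1 (2,1)[OX./.XO/.X.]+1 (2,2)[OX./.XO/..X]+1
p3 O@[OXX/.XO/...]: (1,0)[OXX/OXO/...]-1* (2,0)[OXX/.XO/O..]-1 (2,1)[OXX/.XO/.O.]-1 (2,2)[OXX/.XO/..O]-1
p4 X@[OXX/OXO/...]: (2,0)[OXX/OXO/X..]+1* (2,1)[OXX/OXO/.X.]+1 (2,2)[OXX/OXO/..X]+1
p5 O@[OXX/OXO/X..] terminal -1; root [.X./.XO/...] d6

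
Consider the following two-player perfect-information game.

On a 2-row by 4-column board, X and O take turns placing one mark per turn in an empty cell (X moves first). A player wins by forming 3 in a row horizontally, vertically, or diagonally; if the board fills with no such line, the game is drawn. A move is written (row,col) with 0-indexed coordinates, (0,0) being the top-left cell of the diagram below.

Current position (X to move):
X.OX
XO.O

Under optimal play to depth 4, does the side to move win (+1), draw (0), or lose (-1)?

[X.OX/XO.O] X move#1: (0,1):-1/XXOX/XO.O, (1,2):+0/X.OX/XOXO*
[X.OX/XOXO] O move#2: (0,1):+0/XOOX/XOXO*
[XOOX/XOXO] end (terminal +0, X#3); searched X.OX/XO.O to 4

value(X.OX/XO.O, X) = 0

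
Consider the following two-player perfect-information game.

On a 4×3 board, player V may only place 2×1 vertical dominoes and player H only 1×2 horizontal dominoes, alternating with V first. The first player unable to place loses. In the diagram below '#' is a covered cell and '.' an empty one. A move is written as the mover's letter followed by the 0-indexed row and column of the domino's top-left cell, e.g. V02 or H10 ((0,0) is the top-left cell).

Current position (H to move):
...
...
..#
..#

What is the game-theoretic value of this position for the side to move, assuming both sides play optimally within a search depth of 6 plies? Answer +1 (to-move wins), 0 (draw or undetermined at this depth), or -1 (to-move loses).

[.../.../..#/..#] H move#1: H00:-1/##./.../..#/..#*, H01:-1/.##/.../..#/..#, H10:-1/.../##./..#/..#, H11:-1/.../.##/..#/..#, H20:-1/.../.../###/..#, H30:-1/.../.../..#/###
[##./.../..#/..#] V move#2: V02:-1/###/..#/..#/..#, V10:+1/##./#../#.#/..#*, V11:+1/##./.#./.##/..#, V20:+1/##./.../#.#/#.#, V21:+1/##./.../.##/.##
[##./#../#.#/..#] H move#3: H11:-1/##./###/#.#/..#*, H30:-1/##./#../#.#/###
[##./###/#.#/..#] V move#4: V21:+1/##./###/###/.##*
[##./###/###/.##] end (terminal -1, H#5); searched .../.../..#/..# to 6

value(.../.../..#/..#, H) = -1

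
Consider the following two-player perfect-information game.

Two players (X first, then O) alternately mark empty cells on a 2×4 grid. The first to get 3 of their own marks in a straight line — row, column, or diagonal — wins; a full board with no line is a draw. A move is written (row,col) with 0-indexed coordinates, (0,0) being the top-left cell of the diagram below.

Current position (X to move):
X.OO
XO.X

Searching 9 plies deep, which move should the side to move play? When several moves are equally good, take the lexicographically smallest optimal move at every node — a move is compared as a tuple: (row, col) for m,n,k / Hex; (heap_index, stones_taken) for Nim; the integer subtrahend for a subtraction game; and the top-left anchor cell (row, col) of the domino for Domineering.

X's best at [X.OO/XO.X]: (0,1)

ply 1, X at X.OO/XO.X | (0,1)=+0→XXOO/XO.X*; (1,2)=-1→X.OO/XOXX
ply 2, O at XXOO/XO.X | (1,2)=+0→XXOO/XOOX*
ply 3: XXOO/XOOX is terminal +0 (X); from X.OO/XO.X depth 9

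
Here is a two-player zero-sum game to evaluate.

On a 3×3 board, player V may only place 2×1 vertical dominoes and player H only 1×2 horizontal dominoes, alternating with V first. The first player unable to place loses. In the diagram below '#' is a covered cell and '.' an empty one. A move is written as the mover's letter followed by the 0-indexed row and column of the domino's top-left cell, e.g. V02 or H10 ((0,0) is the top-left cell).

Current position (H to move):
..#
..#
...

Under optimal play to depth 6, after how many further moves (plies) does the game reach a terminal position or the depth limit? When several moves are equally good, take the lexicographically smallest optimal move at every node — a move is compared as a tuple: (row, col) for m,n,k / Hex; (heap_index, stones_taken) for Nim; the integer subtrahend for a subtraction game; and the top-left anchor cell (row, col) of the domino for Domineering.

p1 H@[..#/..#/...]: H00[###/..#/...]-1 H10[..#/###/...]+1* H20[..#/..#/##.]-1 H21[..#/..#/.##]-1
p2 V@[..#/###/...] terminal -1; root [..#/..#/...] d6

PV length from [..#/..#/...]: 1 ply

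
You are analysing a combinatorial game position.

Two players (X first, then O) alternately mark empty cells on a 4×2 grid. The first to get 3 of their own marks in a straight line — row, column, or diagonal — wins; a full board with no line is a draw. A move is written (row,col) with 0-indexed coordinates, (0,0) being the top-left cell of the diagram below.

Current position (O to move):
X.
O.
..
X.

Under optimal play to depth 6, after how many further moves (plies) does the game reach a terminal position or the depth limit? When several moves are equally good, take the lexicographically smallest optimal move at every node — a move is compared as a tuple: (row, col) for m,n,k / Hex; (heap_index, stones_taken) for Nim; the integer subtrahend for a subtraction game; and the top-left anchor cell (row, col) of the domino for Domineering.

PV length from [X./O./../X.]: 5 plies

p1 O@[X./O./../X.]: (0,1)[XO/O./../X.]+0* (1,1)[X./OO/../X.]+0 (2,0)[X./O./O./X.]+0 (2,1)[X./O./.O/X.]+0 (3,1)[X./O./../XO]+0
p2 X@[XO/O./../X.]: (1,1)[XO/OX/../X.]+0* (2,0)[XO/O./X./X.]+0 (2,1)[XO/O./.X/X.]+0 (3,1)[XO/O./../XX]+0
p3 O@[XO/OX/../X.]: (2,0)[XO/OX/O./X.]+0* (2,1)[XO/OX/.O/X.]+0 (3,1)[XO/OX/../XO]+0
p4 X@[XO/OX/O./X.]: (2,1)[XO/OX/OX/X.]+0* (3,1)[XO/OX/O./XX]+0
p5 O@[XO/OX/OX/X.]: (3,1)[XO/OX/OX/XO]+0*
p6 X@[XO/OX/OX/XO] terminal +0; root [X./O./../X.] d6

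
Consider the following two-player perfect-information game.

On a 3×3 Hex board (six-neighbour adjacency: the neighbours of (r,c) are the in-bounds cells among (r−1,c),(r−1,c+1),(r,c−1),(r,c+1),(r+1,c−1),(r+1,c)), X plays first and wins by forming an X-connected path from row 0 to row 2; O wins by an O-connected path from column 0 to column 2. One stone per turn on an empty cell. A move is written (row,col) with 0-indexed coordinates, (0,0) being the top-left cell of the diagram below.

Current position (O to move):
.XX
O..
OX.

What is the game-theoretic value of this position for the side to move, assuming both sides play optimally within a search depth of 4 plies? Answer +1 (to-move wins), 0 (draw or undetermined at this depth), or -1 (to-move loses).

[.XX/O../OX.] O move#1: (0,0):-1/OXX/O../OX.*, (1,1):-1/.XX/OO./OX., (1,2):-1/.XX/O.O/OX., (2,2):-1/.XX/O../OXO
[OXX/O../OX.] X move#2: (1,1):+1/OXX/OX./OX.*, (1,2):+1/OXX/O.X/OX., (2,2):+1/OXX/O../OXX
[OXX/OX./OX.] end (terminal -1, O#3); searched .XX/O../OX. to 4

value(.XX/O../OX., O) = -1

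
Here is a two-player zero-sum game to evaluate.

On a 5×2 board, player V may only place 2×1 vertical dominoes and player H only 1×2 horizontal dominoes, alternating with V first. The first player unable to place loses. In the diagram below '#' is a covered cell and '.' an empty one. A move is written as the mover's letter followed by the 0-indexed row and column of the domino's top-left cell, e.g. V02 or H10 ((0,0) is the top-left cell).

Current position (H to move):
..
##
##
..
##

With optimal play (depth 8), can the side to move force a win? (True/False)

[../##/##/../##] H move#1: H00:+1/##/##/##/../##*, H30:+1/../##/##/##/##
[##/##/##/../##] end (terminal -1, V#2); searched ../##/##/../## to 8

H winning at [../##/##/../##]: True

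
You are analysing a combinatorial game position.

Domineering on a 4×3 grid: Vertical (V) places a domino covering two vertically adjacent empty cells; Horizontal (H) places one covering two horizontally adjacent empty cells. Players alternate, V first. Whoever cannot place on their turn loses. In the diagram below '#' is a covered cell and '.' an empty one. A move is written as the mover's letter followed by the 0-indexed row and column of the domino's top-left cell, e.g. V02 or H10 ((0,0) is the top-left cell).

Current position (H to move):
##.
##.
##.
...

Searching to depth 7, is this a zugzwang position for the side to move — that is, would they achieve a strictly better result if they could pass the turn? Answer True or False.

zugzwang(##./##./##./..., H) = False

p1 H@[##./##./##./...]: H30[##./##./##./##.]-1* H31[##./##./##./.##]-1
p2 V@[##./##./##./##.]: V02[###/###/##./##.]+1* V12[##./###/###/##.]+1 V22[##./##./###/###]+1
p3 H@[###/###/##./##.] terminal -1; root [##./##./##./...] d7
pass branch (V moves first from the same position):
  | p1 V@[##./##./##./...]: V02[###/###/##./...]-1 V12[##./###/###/...]-1 V22[##./##./###/..#]+1*
  | p2 H@[##./##./###/..#]: H30[##./##./###/###]-1*
  | p3 V@[##./##./###/###]: V02[###/###/###/###]+1*
  | p4 H@[###/###/###/###] terminal -1; root [##./##./##./...] d7
H moving scores -1; H passing scores -1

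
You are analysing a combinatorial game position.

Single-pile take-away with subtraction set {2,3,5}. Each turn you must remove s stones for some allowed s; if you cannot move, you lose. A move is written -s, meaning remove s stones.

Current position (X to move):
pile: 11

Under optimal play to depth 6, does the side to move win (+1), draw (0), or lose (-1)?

[11] X move#1: -2:-1/9, -3:+1/8*, -5:-1/6
[8] O move#2: -2:-1/6*, -3:-1/5, -5:-1/3
[6] X move#3: -2:-1/4, -3:-1/3, -5:+1/1*
[1] end (terminal -1, O#4); searched 11 to 6

value(11, X) = +1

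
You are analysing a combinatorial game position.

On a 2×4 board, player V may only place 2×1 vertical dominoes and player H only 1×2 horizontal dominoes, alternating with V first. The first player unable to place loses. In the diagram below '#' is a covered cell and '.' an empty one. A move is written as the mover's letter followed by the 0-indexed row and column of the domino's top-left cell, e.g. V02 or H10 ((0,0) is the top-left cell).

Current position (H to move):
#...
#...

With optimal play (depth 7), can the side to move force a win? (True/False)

[#.../#...] H move#1: H01:+1/###./#...*, H02:+1/#.##/#..., H11:+1/#.../###., H12:+1/#.../#.##
[###./#...] V move#2: V03:-1/####/#..#*
[####/#..#] H move#3: H11:+1/####/####*
[####/####] end (terminal -1, V#4); searched #.../#... to 7

H winning at [#.../#...]: True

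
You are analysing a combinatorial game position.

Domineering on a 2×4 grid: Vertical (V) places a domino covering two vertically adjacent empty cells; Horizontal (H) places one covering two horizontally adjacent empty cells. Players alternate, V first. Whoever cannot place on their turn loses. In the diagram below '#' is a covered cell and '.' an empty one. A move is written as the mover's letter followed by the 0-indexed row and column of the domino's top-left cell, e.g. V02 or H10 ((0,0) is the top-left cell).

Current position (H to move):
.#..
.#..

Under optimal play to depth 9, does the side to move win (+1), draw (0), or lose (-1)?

[.#../.#..] H move#1: H02:+1/.###/.#..*, H12:+1/.#../.###
[.###/.#..] V move#2: V00:-1/####/##..*
[####/##..] H move#3: H12:+1/####/####*
[####/####] end (terminal -1, V#4); searched .#../.#.. to 9

value(.#../.#.., H) = +1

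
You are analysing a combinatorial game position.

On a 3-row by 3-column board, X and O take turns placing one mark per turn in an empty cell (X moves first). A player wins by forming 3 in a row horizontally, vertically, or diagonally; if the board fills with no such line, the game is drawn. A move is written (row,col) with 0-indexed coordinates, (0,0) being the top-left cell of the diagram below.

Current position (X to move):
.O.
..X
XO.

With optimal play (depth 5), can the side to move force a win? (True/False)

ply 1, X at .O./..X/XO. | (0,0)=-1→XO./..X/XO.; (0,2)=-1→.OX/..X/XO.; (1,0)=-1→.O./X.X/XO.; (1,1)=+1→.O./.XX/XO.*; (2,2)=-1→.O./..X/XOX
ply 2, O at .O./.XX/XO. | (0,0)=-1→OO./.XX/XO.*; (0,2)=-1→.OO/.XX/XO.; (1,0)=-1→.O./OXX/XO.; (2,2)=-1→.O./.XX/XOO
ply 3, X at OO./.XX/XO. | (0,2)=+1→OOX/.XX/XO.*; (1,0)=+1→OO./XXX/XO.; (2,2)=-1→OO./.XX/XOX
ply 4: OOX/.XX/XO. is terminal -1 (O); from .O./..X/XO. depth 5

X winning at [.O./..X/XO.]: True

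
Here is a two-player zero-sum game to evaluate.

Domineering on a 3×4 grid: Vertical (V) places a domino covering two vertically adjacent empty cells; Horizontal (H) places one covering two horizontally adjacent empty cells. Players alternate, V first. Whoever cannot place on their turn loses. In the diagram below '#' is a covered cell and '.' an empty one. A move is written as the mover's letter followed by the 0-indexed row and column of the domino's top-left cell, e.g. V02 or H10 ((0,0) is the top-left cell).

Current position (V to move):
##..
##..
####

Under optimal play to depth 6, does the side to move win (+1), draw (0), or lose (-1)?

p1 V@[##../##../####]: V02[###./###./####]+1* V03[##.#/##.#/####]+1
p2 H@[###./###./####] terminal -1; root [##../##../####] d6

value(##../##../####, V) = +1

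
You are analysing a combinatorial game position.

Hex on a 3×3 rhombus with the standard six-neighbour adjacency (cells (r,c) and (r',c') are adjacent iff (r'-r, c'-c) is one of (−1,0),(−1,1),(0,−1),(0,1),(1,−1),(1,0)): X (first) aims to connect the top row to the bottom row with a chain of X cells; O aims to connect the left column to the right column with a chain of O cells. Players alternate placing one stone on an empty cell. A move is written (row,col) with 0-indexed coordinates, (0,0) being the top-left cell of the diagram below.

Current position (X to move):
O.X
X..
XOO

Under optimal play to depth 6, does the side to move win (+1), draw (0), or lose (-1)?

value(O.X/X../XOO, X) = +1

[O.X/X../XOO] X move#1: (0,1):+1/OXX/X../XOO*, (1,1):+1/O.X/XX./XOO, (1,2):+1/O.X/X.X/XOO
[OXX/X../XOO] end (terminal -1, O#2); searched O.X/X../XOO to 6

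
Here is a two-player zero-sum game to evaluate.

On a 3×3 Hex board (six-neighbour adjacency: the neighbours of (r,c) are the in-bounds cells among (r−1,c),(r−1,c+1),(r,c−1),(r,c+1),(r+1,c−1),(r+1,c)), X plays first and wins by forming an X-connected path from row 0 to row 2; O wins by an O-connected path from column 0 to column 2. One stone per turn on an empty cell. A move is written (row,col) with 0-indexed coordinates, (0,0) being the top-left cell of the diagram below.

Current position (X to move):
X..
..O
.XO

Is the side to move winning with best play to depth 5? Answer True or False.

X winning at [X../..O/.XO]: True

ply 1, X at X../..O/.XO | (0,1)=-1→XX./..O/.XO; (0,2)=-1→X.X/..O/.XO; (1,0)=+1→X../X.O/.XO*; (1,1)=+1→X../.XO/.XO; (2,0)=+1→X../..O/XXO
ply 2, O at X../X.O/.XO | (0,1)=-1→XO./X.O/.XO*; (0,2)=-1→X.O/X.O/.XO; (1,1)=-1→X../XOO/.XO; (2,0)=-1→X../X.O/OXO
ply 3, X at XO./X.O/.XO | (0,2)=+1→XOX/X.O/.XO*; (1,1)=+1→XO./XXO/.XO; (2,0)=+1→XO./X.O/XXO
ply 4, O at XOX/X.O/.XO | (1,1)=-1→XOX/XOO/.XO*; (2,0)=-1→XOX/X.O/OXO
ply 5, X at XOX/XOO/.XO | (2,0)=+1→XOX/XOO/XXO*
ply 6: XOX/XOO/XXO is terminal -1 (O); from X../..O/.XO depth 5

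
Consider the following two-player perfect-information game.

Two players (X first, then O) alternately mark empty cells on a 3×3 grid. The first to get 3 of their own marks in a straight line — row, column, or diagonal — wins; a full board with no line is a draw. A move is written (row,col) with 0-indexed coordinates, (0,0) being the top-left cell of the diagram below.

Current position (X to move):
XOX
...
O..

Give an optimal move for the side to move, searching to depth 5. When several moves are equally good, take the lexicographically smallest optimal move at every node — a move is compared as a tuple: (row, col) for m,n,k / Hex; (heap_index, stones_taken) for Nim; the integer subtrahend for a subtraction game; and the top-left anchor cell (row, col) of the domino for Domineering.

X's best at [XOX/.../O..]: (2,2)

[XOX/.../O..] X move#1: (1,0):-1/XOX/X../O.., (1,1):+0/XOX/.X./O.., (1,2):+0/XOX/..X/O.., (2,1):+0/XOX/.../OX., (2,2):+1/XOX/.../O.X*
[XOX/.../O.X] O move#2: (1,0):-1/XOX/O../O.X*, (1,1):-1/XOX/.O./O.X, (1,2):-1/XOX/..O/O.X, (2,1):-1/XOX/.../OOX
[XOX/O../O.X] X move#3: (1,1):+1/XOX/OX./O.X*, (1,2):+1/XOX/O.X/O.X, (2,1):+1/XOX/O../OXX
[XOX/OX./O.X] end (terminal -1, O#4); searched XOX/.../O.. to 5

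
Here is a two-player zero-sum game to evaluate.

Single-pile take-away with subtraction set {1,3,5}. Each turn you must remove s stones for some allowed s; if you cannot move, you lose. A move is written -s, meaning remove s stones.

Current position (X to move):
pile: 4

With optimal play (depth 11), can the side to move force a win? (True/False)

X winning at [4]: False

ply 1, X at 4 | -1=-1→3*; -3=-1→1
ply 2, O at 3 | -1=+1→2*; -3=+1→0
ply 3, X at 2 | -1=-1→1*
ply 4, O at 1 | -1=+1→0*
ply 5: 0 is terminal -1 (X); from 4 depth 11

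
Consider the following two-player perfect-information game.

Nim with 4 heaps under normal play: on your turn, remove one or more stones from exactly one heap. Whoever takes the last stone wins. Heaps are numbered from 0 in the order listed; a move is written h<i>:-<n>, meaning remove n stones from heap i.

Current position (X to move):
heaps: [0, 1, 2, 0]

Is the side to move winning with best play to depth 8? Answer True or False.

X winning at [(0,1,2,0)]: True

[(0,1,2,0)] X move#1: h1:-1:-1/(0,0,2,0), h2:-1:+1/(0,1,1,0)*, h2:-2:-1/(0,1,0,0)
[(0,1,1,0)] O move#2: h1:-1:-1/(0,0,1,0)*, h2:-1:-1/(0,1,0,0)
[(0,0,1,0)] X move#3: h2:-1:+1/(0,0,0,0)*
[(0,0,0,0)] end (terminal -1, O#4); searched (0,1,2,0) to 8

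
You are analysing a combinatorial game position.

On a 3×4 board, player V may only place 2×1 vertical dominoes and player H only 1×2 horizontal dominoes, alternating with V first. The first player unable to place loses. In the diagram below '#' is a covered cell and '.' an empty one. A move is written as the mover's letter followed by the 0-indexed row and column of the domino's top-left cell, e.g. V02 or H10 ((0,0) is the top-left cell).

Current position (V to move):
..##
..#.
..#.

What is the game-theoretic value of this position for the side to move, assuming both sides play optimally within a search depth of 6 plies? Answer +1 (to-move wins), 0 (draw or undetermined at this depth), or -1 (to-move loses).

ply 1, V at ..##/..#./..#. | V00=+1→#.##/#.#./..#.*; V01=+1→.###/.##./..#.; V10=+1→..##/#.#./#.#.; V11=+1→..##/.##./.##.; V13=-1→..##/..##/..##
ply 2, H at #.##/#.#./..#. | H20=-1→#.##/#.#./###.*
ply 3, V at #.##/#.#./###. | V01=+1→####/###./###.*; V13=+1→#.##/#.##/####
ply 4: ####/###./###. is terminal -1 (H); from ..##/..#./..#. depth 6

value(..##/..#./..#., V) = +1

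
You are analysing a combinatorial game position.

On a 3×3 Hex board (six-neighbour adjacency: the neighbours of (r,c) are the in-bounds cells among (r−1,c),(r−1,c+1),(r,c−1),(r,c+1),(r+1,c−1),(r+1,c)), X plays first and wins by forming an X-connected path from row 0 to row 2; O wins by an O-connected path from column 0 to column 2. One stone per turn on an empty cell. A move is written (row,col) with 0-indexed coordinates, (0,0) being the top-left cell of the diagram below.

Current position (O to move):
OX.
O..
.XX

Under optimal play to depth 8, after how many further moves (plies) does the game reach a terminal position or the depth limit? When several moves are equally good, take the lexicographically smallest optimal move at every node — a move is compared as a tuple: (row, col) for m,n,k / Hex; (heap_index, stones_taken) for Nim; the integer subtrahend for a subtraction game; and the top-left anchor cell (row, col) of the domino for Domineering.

ply 1, O at OX./O../.XX | (0,2)=-1→OXO/O../.XX; (1,1)=+1→OX./OO./.XX*; (1,2)=-1→OX./O.O/.XX; (2,0)=-1→OX./O../OXX
ply 2, X at OX./OO./.XX | (0,2)=-1→OXX/OO./.XX*; (1,2)=-1→OX./OOX/.XX; (2,0)=-1→OX./OO./XXX
ply 3, O at OXX/OO./.XX | (1,2)=+1→OXX/OOO/.XX*; (2,0)=-1→OXX/OO./OXX
ply 4: OXX/OOO/.XX is terminal -1 (X); from OX./O../.XX depth 8

PV length from [OX./O../.XX]: 3 plies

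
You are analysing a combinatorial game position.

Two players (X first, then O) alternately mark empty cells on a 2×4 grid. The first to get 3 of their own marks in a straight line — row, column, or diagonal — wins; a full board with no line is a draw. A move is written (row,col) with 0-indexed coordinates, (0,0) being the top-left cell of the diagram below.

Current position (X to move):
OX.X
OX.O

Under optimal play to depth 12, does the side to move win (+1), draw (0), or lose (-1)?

value(OX.X/OX.O, X) = +1

p1 X@[OX.X/OX.O]: (0,2)[OXXX/OX.O]+1* (1,2)[OX.X/OXXO]+0
p2 O@[OXXX/OX.O] terminal -1; root [OX.X/OX.O] d12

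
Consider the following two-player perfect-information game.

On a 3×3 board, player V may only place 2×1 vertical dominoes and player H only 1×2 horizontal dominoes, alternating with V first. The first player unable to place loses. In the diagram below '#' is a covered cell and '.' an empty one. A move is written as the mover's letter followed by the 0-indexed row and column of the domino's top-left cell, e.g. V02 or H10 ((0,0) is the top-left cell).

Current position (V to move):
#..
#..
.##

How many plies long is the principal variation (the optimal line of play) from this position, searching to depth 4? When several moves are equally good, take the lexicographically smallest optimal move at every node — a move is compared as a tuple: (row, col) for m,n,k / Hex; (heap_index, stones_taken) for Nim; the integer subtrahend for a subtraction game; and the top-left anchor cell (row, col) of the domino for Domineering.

ply 1, V at #../#../.## | V01=+1→##./##./.##*; V02=+1→#.#/#.#/.##
ply 2: ##./##./.## is terminal -1 (H); from #../#../.## depth 4

PV length from [#../#../.##]: 1 ply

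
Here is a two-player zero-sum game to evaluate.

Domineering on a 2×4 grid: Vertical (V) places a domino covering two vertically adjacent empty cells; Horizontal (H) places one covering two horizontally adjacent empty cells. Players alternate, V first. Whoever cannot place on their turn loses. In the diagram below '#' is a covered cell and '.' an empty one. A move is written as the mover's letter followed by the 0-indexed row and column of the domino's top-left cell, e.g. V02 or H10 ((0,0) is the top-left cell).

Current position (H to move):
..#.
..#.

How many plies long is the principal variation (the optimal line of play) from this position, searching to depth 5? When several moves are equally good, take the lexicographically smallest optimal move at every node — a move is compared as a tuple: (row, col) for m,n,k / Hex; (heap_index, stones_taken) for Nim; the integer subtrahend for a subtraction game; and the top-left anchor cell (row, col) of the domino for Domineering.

ply 1, H at ..#./..#. | H00=+1→###./..#.*; H10=+1→..#./###.
ply 2, V at ###./..#. | V03=-1→####/..##*
ply 3, H at ####/..## | H10=+1→####/####*
ply 4: ####/#### is terminal -1 (V); from ..#./..#. depth 5

PV length from [..#./..#.]: 3 plies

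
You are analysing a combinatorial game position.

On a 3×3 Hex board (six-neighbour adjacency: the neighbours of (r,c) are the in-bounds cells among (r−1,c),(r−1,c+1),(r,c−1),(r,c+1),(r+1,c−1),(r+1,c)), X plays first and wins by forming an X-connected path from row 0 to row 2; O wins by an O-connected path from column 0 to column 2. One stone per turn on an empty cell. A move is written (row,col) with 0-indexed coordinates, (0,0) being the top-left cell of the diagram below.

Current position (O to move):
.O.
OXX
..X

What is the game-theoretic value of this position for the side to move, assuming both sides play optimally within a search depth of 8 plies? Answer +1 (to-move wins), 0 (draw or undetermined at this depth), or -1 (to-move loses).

[.O./OXX/..X] O move#1: (0,0):-1/OO./OXX/..X, (0,2):+1/.OO/OXX/..X*, (2,0):-1/.O./OXX/O.X, (2,1):-1/.O./OXX/.OX
[.OO/OXX/..X] end (terminal -1, X#2); searched .O./OXX/..X to 8

value(.O./OXX/..X, O) = +1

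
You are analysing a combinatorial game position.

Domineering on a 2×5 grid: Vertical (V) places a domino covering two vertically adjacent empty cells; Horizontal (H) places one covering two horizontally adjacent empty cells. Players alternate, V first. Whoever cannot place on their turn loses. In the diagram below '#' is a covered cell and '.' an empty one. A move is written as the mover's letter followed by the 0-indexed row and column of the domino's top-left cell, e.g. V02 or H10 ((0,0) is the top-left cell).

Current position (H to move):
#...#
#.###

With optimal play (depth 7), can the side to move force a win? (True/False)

ply 1, H at #...#/#.### | H01=+1→###.#/#.###*; H02=-1→#.###/#.###
ply 2: ###.#/#.### is terminal -1 (V); from #...#/#.### depth 7

H winning at [#...#/#.###]: True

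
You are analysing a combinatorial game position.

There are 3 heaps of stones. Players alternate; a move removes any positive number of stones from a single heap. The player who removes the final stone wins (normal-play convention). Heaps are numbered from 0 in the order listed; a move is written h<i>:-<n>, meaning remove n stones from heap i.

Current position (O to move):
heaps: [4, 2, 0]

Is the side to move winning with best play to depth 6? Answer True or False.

O winning at [(4,2,0)]: True

p1 O@[(4,2,0)]: h0:-1[(3,2,0)]-1 h0:-2[(2,2,0)]+1* h0:-3[(1,2,0)]-1 h0:-4[(0,2,0)]-1 h1:-1[(4,1,0)]-1 h1:-2[(4,0,0)]-1
p2 X@[(2,2,0)]: h0:-1[(1,2,0)]-1* h0:-2[(0,2,0)]-1 h1:-1[(2,1,0)]-1 h1:-2[(2,0,0)]-1
p3 O@[(1,2,0)]: h0:-1[(0,2,0)]-1 h1:-1[(1,1,0)]+1* h1:-2[(1,0,0)]-1
p4 X@[(1,1,0)]: h0:-1[(0,1,0)]-1* h1:-1[(1,0,0)]-1
p5 O@[(0,1,0)]: h1:-1[(0,0,0)]+1*
p6 X@[(0,0,0)] terminal -1; root [(4,2,0)] d6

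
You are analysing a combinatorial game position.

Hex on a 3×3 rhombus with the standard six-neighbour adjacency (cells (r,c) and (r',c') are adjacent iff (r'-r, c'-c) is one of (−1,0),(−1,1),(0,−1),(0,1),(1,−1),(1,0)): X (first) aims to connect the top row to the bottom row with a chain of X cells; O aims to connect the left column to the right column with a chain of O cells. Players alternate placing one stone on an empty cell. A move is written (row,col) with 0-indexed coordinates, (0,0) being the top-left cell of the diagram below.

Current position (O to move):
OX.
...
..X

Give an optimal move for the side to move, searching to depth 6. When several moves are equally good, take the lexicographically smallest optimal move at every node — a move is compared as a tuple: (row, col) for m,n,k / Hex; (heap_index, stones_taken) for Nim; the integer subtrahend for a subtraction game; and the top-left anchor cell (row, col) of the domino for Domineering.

O's best at [OX./.../..X]: (1,1)

ply 1, O at OX./.../..X | (0,2)=-1→OXO/.../..X; (1,0)=-1→OX./O../..X; (1,1)=+1→OX./.O./..X*; (1,2)=-1→OX./..O/..X; (2,0)=-1→OX./.../O.X; (2,1)=-1→OX./.../.OX
ply 2, X at OX./.O./..X | (0,2)=-1→OXX/.O./..X*; (1,0)=-1→OX./XO./..X; (1,2)=-1→OX./.OX/..X; (2,0)=-1→OX./.O./X.X; (2,1)=-1→OX./.O./.XX
ply 3, O at OXX/.O./..X | (1,0)=-1→OXX/OO./..X; (1,2)=+1→OXX/.OO/..X*; (2,0)=-1→OXX/.O./O.X; (2,1)=-1→OXX/.O./.OX
ply 4, X at OXX/.OO/..X | (1,0)=-1→OXX/XOO/..X*; (2,0)=-1→OXX/.OO/X.X; (2,1)=-1→OXX/.OO/.XX
ply 5, O at OXX/XOO/..X | (2,0)=+1→OXX/XOO/O.X*; (2,1)=-1→OXX/XOO/.OX
ply 6: OXX/XOO/O.X is terminal -1 (X); from OX./.../..X depth 6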